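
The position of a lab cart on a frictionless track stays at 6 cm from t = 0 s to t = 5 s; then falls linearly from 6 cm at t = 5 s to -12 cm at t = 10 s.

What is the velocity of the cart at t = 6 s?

Velocity is the slope of the x-t graph on 5–10 s: (-12 − 6)/(10 − 5) = -3.6 cm/s.

-3.6 cm/s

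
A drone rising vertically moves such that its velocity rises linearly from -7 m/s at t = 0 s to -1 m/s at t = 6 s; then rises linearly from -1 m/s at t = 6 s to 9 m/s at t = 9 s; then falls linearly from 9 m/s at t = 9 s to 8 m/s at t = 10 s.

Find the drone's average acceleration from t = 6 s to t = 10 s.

2.25 m/s²

Average acceleration = Δv/Δt = (8 − -1)/(10 − 6) = 2.25 m/s².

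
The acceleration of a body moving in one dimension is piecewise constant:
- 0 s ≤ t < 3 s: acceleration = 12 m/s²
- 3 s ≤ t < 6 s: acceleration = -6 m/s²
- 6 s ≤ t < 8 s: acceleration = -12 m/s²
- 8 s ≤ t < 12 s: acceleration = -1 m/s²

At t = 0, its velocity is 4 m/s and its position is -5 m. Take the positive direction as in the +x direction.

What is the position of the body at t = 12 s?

On each constant-a segment, Δv = aΔt and Δx = v₀Δt + ½aΔt²; chain segment to segment.
0–3 s: v starts 4 m/s; Δx = 4·3 + ½·12·3² = 66 m; v ends 40 m/s.
3–6 s: v starts 40 m/s; Δx = 40·3 + ½·-6·3² = 93 m; v ends 22 m/s.
6–8 s: v starts 22 m/s; Δx = 22·2 + ½·-12·2² = 20 m; v ends -2 m/s.
8–12 s: v starts -2 m/s; Δx = -2·4 + ½·-1·4² = -16 m; v ends -6 m/s.
x(12) = -5 + Σ Δx = 158 m.

158 m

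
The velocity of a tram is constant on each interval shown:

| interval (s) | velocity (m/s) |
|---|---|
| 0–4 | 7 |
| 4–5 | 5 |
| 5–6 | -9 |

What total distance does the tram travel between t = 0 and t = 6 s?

Distance (not displacement) is the total path length: add the absolute areas under v-t.
0–4 s: |7| × 4 = 28 m
4–5 s: |5| × 1 = 5 m
5–6 s: |-9| × 1 = 9 m
Total distance = 42 m

42 m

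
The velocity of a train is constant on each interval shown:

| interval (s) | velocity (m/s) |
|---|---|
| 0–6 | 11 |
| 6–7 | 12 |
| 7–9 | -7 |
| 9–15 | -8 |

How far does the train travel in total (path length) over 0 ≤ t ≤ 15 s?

Total distance travelled is ∫|v| dt — sum the magnitudes of each area piece.
0–6 s: |11| × 6 = 66 m
6–7 s: |12| × 1 = 12 m
7–9 s: |-7| × 2 = 14 m
9–15 s: |-8| × 6 = 48 m
Total distance = 140 m

140 m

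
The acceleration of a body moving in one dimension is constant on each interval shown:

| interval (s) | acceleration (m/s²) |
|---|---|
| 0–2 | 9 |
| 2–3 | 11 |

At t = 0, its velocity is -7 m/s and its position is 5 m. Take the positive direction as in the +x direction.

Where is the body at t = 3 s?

25.5 m

On each constant-a segment, Δv = aΔt and Δx = v₀Δt + ½aΔt²; chain segment to segment.
0–2 s: v starts -7 m/s; Δx = -7·2 + ½·9·2² = 4 m; v ends 11 m/s.
2–3 s: v starts 11 m/s; Δx = 11·1 + ½·11·1² = 16.5 m; v ends 22 m/s.
x(3) = 5 + Σ Δx = 25.5 m.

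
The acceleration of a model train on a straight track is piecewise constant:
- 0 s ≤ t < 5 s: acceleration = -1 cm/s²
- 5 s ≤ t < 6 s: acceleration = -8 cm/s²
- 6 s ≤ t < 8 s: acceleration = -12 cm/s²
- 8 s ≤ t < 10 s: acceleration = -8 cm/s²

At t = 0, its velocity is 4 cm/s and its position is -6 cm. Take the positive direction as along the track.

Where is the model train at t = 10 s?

On each constant-a segment, Δv = aΔt and Δx = v₀Δt + ½aΔt²; chain segment to segment.
0–5 s: v starts 4 cm/s; Δx = 4·5 + ½·-1·5² = 7.5 cm; v ends -1 cm/s.
5–6 s: v starts -1 cm/s; Δx = -1·1 + ½·-8·1² = -5 cm; v ends -9 cm/s.
6–8 s: v starts -9 cm/s; Δx = -9·2 + ½·-12·2² = -42 cm; v ends -33 cm/s.
8–10 s: v starts -33 cm/s; Δx = -33·2 + ½·-8·2² = -82 cm; v ends -49 cm/s.
x(10) = -6 + Σ Δx = -127.5 cm.

-127.5 cm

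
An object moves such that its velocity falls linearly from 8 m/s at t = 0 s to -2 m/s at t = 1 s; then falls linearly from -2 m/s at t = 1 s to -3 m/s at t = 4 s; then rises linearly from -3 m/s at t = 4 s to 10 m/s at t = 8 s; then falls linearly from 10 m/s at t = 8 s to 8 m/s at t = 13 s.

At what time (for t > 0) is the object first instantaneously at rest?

t = 0.8 s

v changes sign on 0–1 s (from 8 to -2); the graph is linear there, so v = 0 at t = 0 + (-8)·(1 − 0)/(-2 − 8) = 0.8 s.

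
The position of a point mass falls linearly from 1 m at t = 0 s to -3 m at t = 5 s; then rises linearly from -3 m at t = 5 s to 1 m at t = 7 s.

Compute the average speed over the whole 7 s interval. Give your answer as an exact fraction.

8/7 m/s

Average speed = (total path length)/(elapsed time); on a piecewise-linear x-t graph the path length is Σ|Δx|.
0–5 s: |Δx| = |-3 − 1| = 4 m
5–7 s: |Δx| = |1 − -3| = 4 m
Total path = 8 m; average speed = 8/7 = 8/7 m/s.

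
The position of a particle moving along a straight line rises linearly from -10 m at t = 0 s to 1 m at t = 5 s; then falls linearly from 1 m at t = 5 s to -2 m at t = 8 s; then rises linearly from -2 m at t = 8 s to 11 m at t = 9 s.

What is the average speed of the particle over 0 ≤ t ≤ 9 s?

3 m/s

Average speed = (total path length)/(elapsed time); on a piecewise-linear x-t graph the path length is Σ|Δx|.
0–5 s: |Δx| = |1 − -10| = 11 m
5–8 s: |Δx| = |-2 − 1| = 3 m
8–9 s: |Δx| = |11 − -2| = 13 m
Total path = 27 m; average speed = 27/9 = 3 m/s.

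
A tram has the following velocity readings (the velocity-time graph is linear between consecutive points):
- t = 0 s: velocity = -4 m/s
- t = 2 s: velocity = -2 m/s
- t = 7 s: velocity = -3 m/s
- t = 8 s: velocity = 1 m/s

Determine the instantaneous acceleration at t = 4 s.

Acceleration is the slope of the v-t graph on 2–7 s: (-3 − -2)/(7 − 2) = -0.2 m/s².

-0.2 m/s²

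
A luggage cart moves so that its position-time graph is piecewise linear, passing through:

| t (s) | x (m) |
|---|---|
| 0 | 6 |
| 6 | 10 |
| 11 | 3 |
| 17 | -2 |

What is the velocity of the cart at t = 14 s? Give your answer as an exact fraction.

-5/6 m/s

Velocity is the slope of the x-t graph on 11–17 s: (-2 − 3)/(17 − 11) = -5/6 m/s.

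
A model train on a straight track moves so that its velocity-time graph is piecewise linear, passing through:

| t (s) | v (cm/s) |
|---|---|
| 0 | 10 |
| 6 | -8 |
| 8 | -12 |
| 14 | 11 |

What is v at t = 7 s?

On 6–8 s the graph is linear from -8 to -12 cm/s: v(7) = -8 + (-12 − -8)·(7 − 6)/(8 − 6) = -10 cm/s.

-10 cm/s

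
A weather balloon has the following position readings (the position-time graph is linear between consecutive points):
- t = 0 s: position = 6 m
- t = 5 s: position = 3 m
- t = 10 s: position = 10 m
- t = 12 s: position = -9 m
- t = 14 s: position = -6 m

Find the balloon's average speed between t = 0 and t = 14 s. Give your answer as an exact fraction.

Average speed = (total path length)/(elapsed time); on a piecewise-linear x-t graph the path length is Σ|Δx|.
0–5 s: |Δx| = |3 − 6| = 3 m
5–10 s: |Δx| = |10 − 3| = 7 m
10–12 s: |Δx| = |-9 − 10| = 19 m
12–14 s: |Δx| = |-6 − -9| = 3 m
Total path = 32 m; average speed = 32/14 = 16/7 m/s.

16/7 m/s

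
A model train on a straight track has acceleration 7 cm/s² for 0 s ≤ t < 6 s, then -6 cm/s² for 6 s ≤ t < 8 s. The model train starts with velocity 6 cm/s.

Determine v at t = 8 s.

Δv equals the area under the a-t graph; then v = v₀ + Δv.
0–6 s: 7 × 6 = 42 cm/s
6–8 s: -6 × 2 = -12 cm/s
Δv = 30 cm/s, so v(8) = 6 + (30) = 36 cm/s.

36 cm/s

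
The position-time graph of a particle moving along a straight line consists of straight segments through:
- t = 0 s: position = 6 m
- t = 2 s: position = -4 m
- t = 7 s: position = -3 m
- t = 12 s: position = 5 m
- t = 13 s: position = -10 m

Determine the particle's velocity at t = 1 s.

-5 m/s

Velocity is the slope of the x-t graph on 0–2 s: (-4 − 6)/(2 − 0) = -5 m/s.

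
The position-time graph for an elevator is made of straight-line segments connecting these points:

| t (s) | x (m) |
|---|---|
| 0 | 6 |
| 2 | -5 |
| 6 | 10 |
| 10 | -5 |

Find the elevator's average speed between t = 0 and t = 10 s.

Average speed = (total path length)/(elapsed time); on a piecewise-linear x-t graph the path length is Σ|Δx|.
0–2 s: |Δx| = |-5 − 6| = 11 m
2–6 s: |Δx| = |10 − -5| = 15 m
6–10 s: |Δx| = |-5 − 10| = 15 m
Total path = 41 m; average speed = 41/10 = 4.1 m/s.

4.1 m/s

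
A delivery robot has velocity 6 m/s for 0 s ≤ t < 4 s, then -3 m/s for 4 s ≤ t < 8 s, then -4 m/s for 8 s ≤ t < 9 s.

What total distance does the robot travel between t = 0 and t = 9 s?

40 m

Distance (not displacement) is the total path length: add the absolute areas under v-t.
0–4 s: |6| × 4 = 24 m
4–8 s: |-3| × 4 = 12 m
8–9 s: |-4| × 1 = 4 m
Total distance = 40 m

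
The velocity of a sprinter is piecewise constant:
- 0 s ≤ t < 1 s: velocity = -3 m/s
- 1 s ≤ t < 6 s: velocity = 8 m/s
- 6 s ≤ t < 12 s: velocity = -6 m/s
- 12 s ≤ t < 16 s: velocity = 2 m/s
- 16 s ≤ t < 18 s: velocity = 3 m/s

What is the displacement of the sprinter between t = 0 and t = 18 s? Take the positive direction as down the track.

15 m

Net displacement equals the area under the velocity-time graph (areas below the axis count negative).
0–1 s: -3 × 1 = -3 m
1–6 s: 8 × 5 = 40 m
6–12 s: -6 × 6 = -36 m
12–16 s: 2 × 4 = 8 m
16–18 s: 3 × 2 = 6 m
Net displacement = 15 m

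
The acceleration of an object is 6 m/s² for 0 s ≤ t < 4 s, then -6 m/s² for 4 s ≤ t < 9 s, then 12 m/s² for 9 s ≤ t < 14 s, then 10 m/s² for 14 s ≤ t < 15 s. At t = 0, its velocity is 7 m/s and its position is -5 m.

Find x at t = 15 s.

On each constant-a segment, Δv = aΔt and Δx = v₀Δt + ½aΔt²; chain segment to segment.
0–4 s: v starts 7 m/s; Δx = 7·4 + ½·6·4² = 76 m; v ends 31 m/s.
4–9 s: v starts 31 m/s; Δx = 31·5 + ½·-6·5² = 80 m; v ends 1 m/s.
9–14 s: v starts 1 m/s; Δx = 1·5 + ½·12·5² = 155 m; v ends 61 m/s.
14–15 s: v starts 61 m/s; Δx = 61·1 + ½·10·1² = 66 m; v ends 71 m/s.
x(15) = -5 + Σ Δx = 372 m.

372 m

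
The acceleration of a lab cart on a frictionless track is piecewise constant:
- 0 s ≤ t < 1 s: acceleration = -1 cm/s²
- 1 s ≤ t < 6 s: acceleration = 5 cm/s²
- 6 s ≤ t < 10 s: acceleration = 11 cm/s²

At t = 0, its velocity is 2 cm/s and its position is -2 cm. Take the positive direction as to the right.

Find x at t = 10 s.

On each constant-a segment, Δv = aΔt and Δx = v₀Δt + ½aΔt²; chain segment to segment.
0–1 s: v starts 2 cm/s; Δx = 2·1 + ½·-1·1² = 1.5 cm; v ends 1 cm/s.
1–6 s: v starts 1 cm/s; Δx = 1·5 + ½·5·5² = 67.5 cm; v ends 26 cm/s.
6–10 s: v starts 26 cm/s; Δx = 26·4 + ½·11·4² = 192 cm; v ends 70 cm/s.
x(10) = -2 + Σ Δx = 259 cm.

259 cm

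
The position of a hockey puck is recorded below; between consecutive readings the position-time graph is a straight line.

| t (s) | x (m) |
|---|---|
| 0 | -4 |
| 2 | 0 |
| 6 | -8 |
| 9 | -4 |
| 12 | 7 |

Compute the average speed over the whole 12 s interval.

2.25 m/s

Average speed = (total path length)/(elapsed time); on a piecewise-linear x-t graph the path length is Σ|Δx|.
0–2 s: |Δx| = |0 − -4| = 4 m
2–6 s: |Δx| = |-8 − 0| = 8 m
6–9 s: |Δx| = |-4 − -8| = 4 m
9–12 s: |Δx| = |7 − -4| = 11 m
Total path = 27 m; average speed = 27/12 = 2.25 m/s.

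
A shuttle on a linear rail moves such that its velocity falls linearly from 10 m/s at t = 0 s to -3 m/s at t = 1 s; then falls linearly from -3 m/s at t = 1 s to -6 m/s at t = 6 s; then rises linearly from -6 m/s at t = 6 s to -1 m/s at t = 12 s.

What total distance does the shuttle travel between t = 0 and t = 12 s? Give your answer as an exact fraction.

620/13 m

Distance (not displacement) is the total path length: add the absolute areas under v-t.
0–1 s: v = 0 at t = 10/13 s; triangle areas 50/13 + 9/26 = 109/26 m
1–6 s: |½(-3 + -6)(5)| = 22.5 m
6–12 s: |½(-6 + -1)(6)| = 21 m
Total distance = 620/13 m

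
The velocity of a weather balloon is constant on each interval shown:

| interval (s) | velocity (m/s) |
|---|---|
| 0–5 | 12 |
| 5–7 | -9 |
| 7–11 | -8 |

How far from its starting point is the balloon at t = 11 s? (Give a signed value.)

Net displacement equals the area under the velocity-time graph (areas below the axis count negative).
0–5 s: 12 × 5 = 60 m
5–7 s: -9 × 2 = -18 m
7–11 s: -8 × 4 = -32 m
Net displacement = 10 m

10 m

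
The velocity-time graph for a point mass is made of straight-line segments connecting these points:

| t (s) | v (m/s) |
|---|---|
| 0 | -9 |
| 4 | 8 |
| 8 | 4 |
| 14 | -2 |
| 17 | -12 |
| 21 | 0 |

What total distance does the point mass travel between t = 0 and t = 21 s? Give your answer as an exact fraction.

Total distance travelled is ∫|v| dt — sum the magnitudes of each area piece.
0–4 s: v = 0 at t = 36/17 s; triangle areas 162/17 + 128/17 = 290/17 m
4–8 s: |½(8 + 4)(4)| = 24 m
8–14 s: v = 0 at t = 12 s; triangle areas 8 + 2 = 10 m
14–17 s: |½(-2 + -12)(3)| = 21 m
17–21 s: |½(-12 + 0)(4)| = 24 m
Total distance = 1633/17 m

1633/17 m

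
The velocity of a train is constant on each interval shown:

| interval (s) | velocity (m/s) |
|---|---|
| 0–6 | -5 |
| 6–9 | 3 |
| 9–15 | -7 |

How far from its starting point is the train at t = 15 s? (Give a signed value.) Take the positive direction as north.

Displacement is the signed area under the v-t curve.
0–6 s: -5 × 6 = -30 m
6–9 s: 3 × 3 = 9 m
9–15 s: -7 × 6 = -42 m
Net displacement = -63 m

-63 m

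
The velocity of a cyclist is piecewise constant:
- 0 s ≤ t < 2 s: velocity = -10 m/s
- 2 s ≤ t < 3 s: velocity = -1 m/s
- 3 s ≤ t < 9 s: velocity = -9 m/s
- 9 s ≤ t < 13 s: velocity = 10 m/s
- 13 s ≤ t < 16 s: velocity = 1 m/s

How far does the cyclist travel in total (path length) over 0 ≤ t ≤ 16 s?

118 m

Distance (not displacement) is the total path length: add the absolute areas under v-t.
0–2 s: |-10| × 2 = 20 m
2–3 s: |-1| × 1 = 1 m
3–9 s: |-9| × 6 = 54 m
9–13 s: |10| × 4 = 40 m
13–16 s: |1| × 3 = 3 m
Total distance = 118 m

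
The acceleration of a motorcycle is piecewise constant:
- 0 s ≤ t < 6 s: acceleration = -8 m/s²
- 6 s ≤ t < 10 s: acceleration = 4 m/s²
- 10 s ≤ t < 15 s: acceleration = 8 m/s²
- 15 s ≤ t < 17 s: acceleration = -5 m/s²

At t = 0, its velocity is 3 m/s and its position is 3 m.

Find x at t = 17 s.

-304 m

On each constant-a segment, Δv = aΔt and Δx = v₀Δt + ½aΔt²; chain segment to segment.
0–6 s: v starts 3 m/s; Δx = 3·6 + ½·-8·6² = -126 m; v ends -45 m/s.
6–10 s: v starts -45 m/s; Δx = -45·4 + ½·4·4² = -148 m; v ends -29 m/s.
10–15 s: v starts -29 m/s; Δx = -29·5 + ½·8·5² = -45 m; v ends 11 m/s.
15–17 s: v starts 11 m/s; Δx = 11·2 + ½·-5·2² = 12 m; v ends 1 m/s.
x(17) = 3 + Σ Δx = -304 m.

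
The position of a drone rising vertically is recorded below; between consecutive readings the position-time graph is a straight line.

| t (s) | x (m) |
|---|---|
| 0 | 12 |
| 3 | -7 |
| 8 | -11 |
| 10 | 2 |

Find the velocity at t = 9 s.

Velocity is the slope of the x-t graph on 8–10 s: (2 − -11)/(10 − 8) = 6.5 m/s.

6.5 m/s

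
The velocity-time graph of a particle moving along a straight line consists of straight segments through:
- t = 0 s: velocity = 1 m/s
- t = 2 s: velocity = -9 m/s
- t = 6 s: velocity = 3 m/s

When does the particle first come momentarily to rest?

v changes sign on 0–2 s (from 1 to -9); the graph is linear there, so v = 0 at t = 0 + (-1)·(2 − 0)/(-9 − 1) = 0.2 s.

t = 0.2 s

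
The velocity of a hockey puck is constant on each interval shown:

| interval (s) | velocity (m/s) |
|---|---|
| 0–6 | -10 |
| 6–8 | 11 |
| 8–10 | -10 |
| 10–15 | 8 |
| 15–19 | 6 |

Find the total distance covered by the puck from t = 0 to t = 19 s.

Total distance travelled is ∫|v| dt — sum the magnitudes of each area piece.
0–6 s: |-10| × 6 = 60 m
6–8 s: |11| × 2 = 22 m
8–10 s: |-10| × 2 = 20 m
10–15 s: |8| × 5 = 40 m
15–19 s: |6| × 4 = 24 m
Total distance = 166 m

166 m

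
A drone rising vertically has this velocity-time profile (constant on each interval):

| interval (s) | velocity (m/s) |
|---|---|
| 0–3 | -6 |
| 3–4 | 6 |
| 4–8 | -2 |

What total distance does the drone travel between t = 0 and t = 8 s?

32 m

Total distance travelled is ∫|v| dt — sum the magnitudes of each area piece.
0–3 s: |-6| × 3 = 18 m
3–4 s: |6| × 1 = 6 m
4–8 s: |-2| × 4 = 8 m
Total distance = 32 m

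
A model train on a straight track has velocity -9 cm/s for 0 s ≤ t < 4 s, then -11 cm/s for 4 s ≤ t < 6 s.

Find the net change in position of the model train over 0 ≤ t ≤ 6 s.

Net displacement equals the area under the velocity-time graph (areas below the axis count negative).
0–4 s: -9 × 4 = -36 cm
4–6 s: -11 × 2 = -22 cm
Net displacement = -58 cm

-58 cm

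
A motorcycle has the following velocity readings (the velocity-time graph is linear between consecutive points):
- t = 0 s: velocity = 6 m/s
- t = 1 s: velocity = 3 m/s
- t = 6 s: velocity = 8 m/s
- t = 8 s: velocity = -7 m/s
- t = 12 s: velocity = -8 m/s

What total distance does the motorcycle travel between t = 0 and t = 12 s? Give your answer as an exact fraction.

1043/15 m

Distance (not displacement) is the total path length: add the absolute areas under v-t.
0–1 s: |½(6 + 3)(1)| = 4.5 m
1–6 s: |½(3 + 8)(5)| = 27.5 m
6–8 s: v = 0 at t = 106/15 s; triangle areas 64/15 + 49/15 = 113/15 m
8–12 s: |½(-7 + -8)(4)| = 30 m
Total distance = 1043/15 m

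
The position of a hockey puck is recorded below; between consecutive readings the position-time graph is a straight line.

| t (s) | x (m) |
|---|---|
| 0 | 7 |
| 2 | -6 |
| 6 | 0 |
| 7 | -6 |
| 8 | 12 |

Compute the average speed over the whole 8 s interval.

Average speed = (total path length)/(elapsed time); on a piecewise-linear x-t graph the path length is Σ|Δx|.
0–2 s: |Δx| = |-6 − 7| = 13 m
2–6 s: |Δx| = |0 − -6| = 6 m
6–7 s: |Δx| = |-6 − 0| = 6 m
7–8 s: |Δx| = |12 − -6| = 18 m
Total path = 43 m; average speed = 43/8 = 5.375 m/s.

5.375 m/s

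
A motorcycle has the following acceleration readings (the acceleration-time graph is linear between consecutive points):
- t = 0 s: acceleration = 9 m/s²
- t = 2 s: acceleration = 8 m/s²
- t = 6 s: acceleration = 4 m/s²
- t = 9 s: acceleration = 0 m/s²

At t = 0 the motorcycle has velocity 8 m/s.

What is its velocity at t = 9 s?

55 m/s

Δv equals the area under the a-t graph; then v = v₀ + Δv.
0–2 s: ½(9 + 8)(2) = 17 m/s
2–6 s: ½(8 + 4)(4) = 24 m/s
6–9 s: ½(4 + 0)(3) = 6 m/s
Δv = 47 m/s, so v(9) = 8 + (47) = 55 m/s.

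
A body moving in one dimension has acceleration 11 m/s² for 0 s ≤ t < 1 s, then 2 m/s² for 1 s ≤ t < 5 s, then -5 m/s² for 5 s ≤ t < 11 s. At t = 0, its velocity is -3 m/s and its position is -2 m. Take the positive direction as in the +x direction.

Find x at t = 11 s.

54.5 m

On each constant-a segment, Δv = aΔt and Δx = v₀Δt + ½aΔt²; chain segment to segment.
0–1 s: v starts -3 m/s; Δx = -3·1 + ½·11·1² = 2.5 m; v ends 8 m/s.
1–5 s: v starts 8 m/s; Δx = 8·4 + ½·2·4² = 48 m; v ends 16 m/s.
5–11 s: v starts 16 m/s; Δx = 16·6 + ½·-5·6² = 6 m; v ends -14 m/s.
x(11) = -2 + Σ Δx = 54.5 m.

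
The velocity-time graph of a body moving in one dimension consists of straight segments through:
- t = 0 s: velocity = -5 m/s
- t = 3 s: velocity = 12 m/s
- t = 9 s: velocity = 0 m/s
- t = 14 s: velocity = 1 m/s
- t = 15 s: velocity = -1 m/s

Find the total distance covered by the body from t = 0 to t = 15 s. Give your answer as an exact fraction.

Distance (not displacement) is the total path length: add the absolute areas under v-t.
0–3 s: v = 0 at t = 15/17 s; triangle areas 75/34 + 216/17 = 507/34 m
3–9 s: |½(12 + 0)(6)| = 36 m
9–14 s: |½(0 + 1)(5)| = 2.5 m
14–15 s: v = 0 at t = 14.5 s; triangle areas 0.25 + 0.25 = 0.5 m
Total distance = 1833/34 m

1833/34 m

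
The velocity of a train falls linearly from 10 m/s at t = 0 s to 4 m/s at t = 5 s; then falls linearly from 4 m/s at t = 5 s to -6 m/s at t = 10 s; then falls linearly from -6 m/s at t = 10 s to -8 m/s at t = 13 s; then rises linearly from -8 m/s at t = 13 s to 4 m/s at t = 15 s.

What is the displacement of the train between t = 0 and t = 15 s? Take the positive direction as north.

Displacement is the signed area under the v-t curve.
0–5 s: ½(10 + 4)(5) = 35 m
5–10 s: ½(4 + -6)(5) = -5 m
10–13 s: ½(-6 + -8)(3) = -21 m
13–15 s: ½(-8 + 4)(2) = -4 m
Net displacement = 5 m

5 m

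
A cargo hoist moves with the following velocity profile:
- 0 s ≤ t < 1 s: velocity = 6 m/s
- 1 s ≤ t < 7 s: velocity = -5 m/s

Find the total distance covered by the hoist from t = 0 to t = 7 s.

Distance (not displacement) is the total path length: add the absolute areas under v-t.
0–1 s: |6| × 1 = 6 m
1–7 s: |-5| × 6 = 30 m
Total distance = 36 m

36 m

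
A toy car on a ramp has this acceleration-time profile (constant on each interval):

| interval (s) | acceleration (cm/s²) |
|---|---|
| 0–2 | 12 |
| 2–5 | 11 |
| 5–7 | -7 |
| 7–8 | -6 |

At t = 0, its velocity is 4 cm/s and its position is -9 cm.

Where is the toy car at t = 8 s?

308.5 cm

On each constant-a segment, Δv = aΔt and Δx = v₀Δt + ½aΔt²; chain segment to segment.
0–2 s: v starts 4 cm/s; Δx = 4·2 + ½·12·2² = 32 cm; v ends 28 cm/s.
2–5 s: v starts 28 cm/s; Δx = 28·3 + ½·11·3² = 133.5 cm; v ends 61 cm/s.
5–7 s: v starts 61 cm/s; Δx = 61·2 + ½·-7·2² = 108 cm; v ends 47 cm/s.
7–8 s: v starts 47 cm/s; Δx = 47·1 + ½·-6·1² = 44 cm; v ends 41 cm/s.
x(8) = -9 + Σ Δx = 308.5 cm.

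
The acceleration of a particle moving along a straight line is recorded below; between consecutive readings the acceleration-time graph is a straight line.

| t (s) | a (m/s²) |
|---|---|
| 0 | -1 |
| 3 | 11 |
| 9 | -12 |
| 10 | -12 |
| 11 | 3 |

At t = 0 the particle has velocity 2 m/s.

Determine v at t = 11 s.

-2.5 m/s

Δv equals the area under the a-t graph; then v = v₀ + Δv.
0–3 s: ½(-1 + 11)(3) = 15 m/s
3–9 s: ½(11 + -12)(6) = -3 m/s
9–10 s: -12 × 1 = -12 m/s
10–11 s: ½(-12 + 3)(1) = -4.5 m/s
Δv = -4.5 m/s, so v(11) = 2 + (-4.5) = -2.5 m/s.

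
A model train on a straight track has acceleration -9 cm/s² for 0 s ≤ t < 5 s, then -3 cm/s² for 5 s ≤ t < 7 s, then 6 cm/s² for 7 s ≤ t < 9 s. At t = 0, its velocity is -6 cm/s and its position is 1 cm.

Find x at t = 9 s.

-351.5 cm

On each constant-a segment, Δv = aΔt and Δx = v₀Δt + ½aΔt²; chain segment to segment.
0–5 s: v starts -6 cm/s; Δx = -6·5 + ½·-9·5² = -142.5 cm; v ends -51 cm/s.
5–7 s: v starts -51 cm/s; Δx = -51·2 + ½·-3·2² = -108 cm; v ends -57 cm/s.
7–9 s: v starts -57 cm/s; Δx = -57·2 + ½·6·2² = -102 cm; v ends -45 cm/s.
x(9) = 1 + Σ Δx = -351.5 cm.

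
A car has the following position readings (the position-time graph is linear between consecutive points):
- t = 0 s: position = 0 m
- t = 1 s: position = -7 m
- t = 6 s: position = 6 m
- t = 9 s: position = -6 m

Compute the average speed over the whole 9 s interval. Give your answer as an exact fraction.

Average speed = (total path length)/(elapsed time); on a piecewise-linear x-t graph the path length is Σ|Δx|.
0–1 s: |Δx| = |-7 − 0| = 7 m
1–6 s: |Δx| = |6 − -7| = 13 m
6–9 s: |Δx| = |-6 − 6| = 12 m
Total path = 32 m; average speed = 32/9 = 32/9 m/s.

32/9 m/s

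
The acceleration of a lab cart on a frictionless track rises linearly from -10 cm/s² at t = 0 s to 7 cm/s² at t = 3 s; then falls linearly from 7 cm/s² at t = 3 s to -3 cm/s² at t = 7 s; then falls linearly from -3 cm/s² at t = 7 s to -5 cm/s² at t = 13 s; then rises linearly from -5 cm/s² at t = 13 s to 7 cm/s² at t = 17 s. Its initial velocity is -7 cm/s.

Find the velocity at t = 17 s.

-23.5 cm/s

Δv equals the area under the a-t graph; then v = v₀ + Δv.
0–3 s: ½(-10 + 7)(3) = -4.5 cm/s
3–7 s: ½(7 + -3)(4) = 8 cm/s
7–13 s: ½(-3 + -5)(6) = -24 cm/s
13–17 s: ½(-5 + 7)(4) = 4 cm/s
Δv = -16.5 cm/s, so v(17) = -7 + (-16.5) = -23.5 cm/s.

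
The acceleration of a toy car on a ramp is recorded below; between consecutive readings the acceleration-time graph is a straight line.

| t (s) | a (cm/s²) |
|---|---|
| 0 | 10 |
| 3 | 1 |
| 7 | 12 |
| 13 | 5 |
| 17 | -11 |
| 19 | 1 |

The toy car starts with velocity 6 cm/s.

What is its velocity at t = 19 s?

Δv equals the area under the a-t graph; then v = v₀ + Δv.
0–3 s: ½(10 + 1)(3) = 16.5 cm/s
3–7 s: ½(1 + 12)(4) = 26 cm/s
7–13 s: ½(12 + 5)(6) = 51 cm/s
13–17 s: ½(5 + -11)(4) = -12 cm/s
17–19 s: ½(-11 + 1)(2) = -10 cm/s
Δv = 71.5 cm/s, so v(19) = 6 + (71.5) = 77.5 cm/s.

77.5 cm/s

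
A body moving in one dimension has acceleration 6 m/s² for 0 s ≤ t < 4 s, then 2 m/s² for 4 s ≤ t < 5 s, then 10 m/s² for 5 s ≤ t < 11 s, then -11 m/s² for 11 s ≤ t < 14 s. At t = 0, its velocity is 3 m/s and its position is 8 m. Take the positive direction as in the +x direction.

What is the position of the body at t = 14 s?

667.5 m

On each constant-a segment, Δv = aΔt and Δx = v₀Δt + ½aΔt²; chain segment to segment.
0–4 s: v starts 3 m/s; Δx = 3·4 + ½·6·4² = 60 m; v ends 27 m/s.
4–5 s: v starts 27 m/s; Δx = 27·1 + ½·2·1² = 28 m; v ends 29 m/s.
5–11 s: v starts 29 m/s; Δx = 29·6 + ½·10·6² = 354 m; v ends 89 m/s.
11–14 s: v starts 89 m/s; Δx = 89·3 + ½·-11·3² = 217.5 m; v ends 56 m/s.
x(14) = 8 + Σ Δx = 667.5 m.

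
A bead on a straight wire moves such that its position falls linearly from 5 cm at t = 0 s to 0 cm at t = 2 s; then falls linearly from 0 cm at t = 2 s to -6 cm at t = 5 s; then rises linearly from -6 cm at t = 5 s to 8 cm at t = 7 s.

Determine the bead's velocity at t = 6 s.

Velocity is the slope of the x-t graph on 5–7 s: (8 − -6)/(7 − 5) = 7 cm/s.

7 cm/s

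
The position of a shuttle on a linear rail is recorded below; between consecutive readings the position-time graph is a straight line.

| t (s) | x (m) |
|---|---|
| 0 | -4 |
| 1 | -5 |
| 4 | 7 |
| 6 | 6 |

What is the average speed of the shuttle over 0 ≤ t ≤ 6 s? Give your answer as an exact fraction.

Average speed = (total path length)/(elapsed time); on a piecewise-linear x-t graph the path length is Σ|Δx|.
0–1 s: |Δx| = |-5 − -4| = 1 m
1–4 s: |Δx| = |7 − -5| = 12 m
4–6 s: |Δx| = |6 − 7| = 1 m
Total path = 14 m; average speed = 14/6 = 7/3 m/s.

7/3 m/s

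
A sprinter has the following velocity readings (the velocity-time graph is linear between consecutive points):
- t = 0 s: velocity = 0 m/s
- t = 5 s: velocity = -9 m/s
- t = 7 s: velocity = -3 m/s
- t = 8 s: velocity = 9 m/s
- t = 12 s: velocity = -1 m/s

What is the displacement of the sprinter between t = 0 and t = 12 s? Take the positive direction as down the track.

Displacement is the signed area under the v-t curve.
0–5 s: ½(0 + -9)(5) = -22.5 m
5–7 s: ½(-9 + -3)(2) = -12 m
7–8 s: ½(-3 + 9)(1) = 3 m
8–12 s: ½(9 + -1)(4) = 16 m
Net displacement = -15.5 m

-15.5 m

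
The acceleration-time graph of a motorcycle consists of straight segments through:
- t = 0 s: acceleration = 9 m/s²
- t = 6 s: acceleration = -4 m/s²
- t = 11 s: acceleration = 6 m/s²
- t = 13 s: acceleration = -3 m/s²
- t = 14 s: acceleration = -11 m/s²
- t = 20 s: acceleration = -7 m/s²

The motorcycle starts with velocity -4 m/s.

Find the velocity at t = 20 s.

Δv equals the area under the a-t graph; then v = v₀ + Δv.
0–6 s: ½(9 + -4)(6) = 15 m/s
6–11 s: ½(-4 + 6)(5) = 5 m/s
11–13 s: ½(6 + -3)(2) = 3 m/s
13–14 s: ½(-3 + -11)(1) = -7 m/s
14–20 s: ½(-11 + -7)(6) = -54 m/s
Δv = -38 m/s, so v(20) = -4 + (-38) = -42 m/s.

-42 m/s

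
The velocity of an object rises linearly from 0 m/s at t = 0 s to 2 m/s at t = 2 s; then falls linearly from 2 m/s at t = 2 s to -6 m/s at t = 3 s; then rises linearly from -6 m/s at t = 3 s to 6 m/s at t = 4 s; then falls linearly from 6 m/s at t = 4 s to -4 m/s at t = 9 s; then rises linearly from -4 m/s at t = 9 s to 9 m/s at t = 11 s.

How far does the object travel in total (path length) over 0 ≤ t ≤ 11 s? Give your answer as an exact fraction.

Distance (not displacement) is the total path length: add the absolute areas under v-t.
0–2 s: |½(0 + 2)(2)| = 2 m
2–3 s: v = 0 at t = 2.25 s; triangle areas 0.25 + 2.25 = 2.5 m
3–4 s: v = 0 at t = 3.5 s; triangle areas 1.5 + 1.5 = 3 m
4–9 s: v = 0 at t = 7 s; triangle areas 9 + 4 = 13 m
9–11 s: v = 0 at t = 125/13 s; triangle areas 16/13 + 81/13 = 97/13 m
Total distance = 727/26 m

727/26 m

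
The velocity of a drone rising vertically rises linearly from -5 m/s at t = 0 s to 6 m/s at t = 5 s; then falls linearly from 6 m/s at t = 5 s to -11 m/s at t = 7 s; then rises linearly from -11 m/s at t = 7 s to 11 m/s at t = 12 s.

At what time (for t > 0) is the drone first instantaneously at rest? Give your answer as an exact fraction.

t = 25/11 s

v changes sign on 0–5 s (from -5 to 6); the graph is linear there, so v = 0 at t = 0 + (5)·(5 − 0)/(6 − -5) = 25/11 s.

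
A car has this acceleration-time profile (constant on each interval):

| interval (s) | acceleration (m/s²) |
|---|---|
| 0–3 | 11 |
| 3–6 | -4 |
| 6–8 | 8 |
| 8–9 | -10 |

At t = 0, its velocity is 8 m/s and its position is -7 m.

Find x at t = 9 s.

285.5 m

On each constant-a segment, Δv = aΔt and Δx = v₀Δt + ½aΔt²; chain segment to segment.
0–3 s: v starts 8 m/s; Δx = 8·3 + ½·11·3² = 73.5 m; v ends 41 m/s.
3–6 s: v starts 41 m/s; Δx = 41·3 + ½·-4·3² = 105 m; v ends 29 m/s.
6–8 s: v starts 29 m/s; Δx = 29·2 + ½·8·2² = 74 m; v ends 45 m/s.
8–9 s: v starts 45 m/s; Δx = 45·1 + ½·-10·1² = 40 m; v ends 35 m/s.
x(9) = -7 + Σ Δx = 285.5 m.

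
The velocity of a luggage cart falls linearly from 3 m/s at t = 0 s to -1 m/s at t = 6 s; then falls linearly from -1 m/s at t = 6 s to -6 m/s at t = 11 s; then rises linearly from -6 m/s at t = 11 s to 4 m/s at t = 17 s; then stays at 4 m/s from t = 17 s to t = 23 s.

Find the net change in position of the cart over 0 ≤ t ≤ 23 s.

Displacement is the signed area under the v-t curve.
0–6 s: ½(3 + -1)(6) = 6 m
6–11 s: ½(-1 + -6)(5) = -17.5 m
11–17 s: ½(-6 + 4)(6) = -6 m
17–23 s: 4 × 6 = 24 m
Net displacement = 6.5 m

6.5 m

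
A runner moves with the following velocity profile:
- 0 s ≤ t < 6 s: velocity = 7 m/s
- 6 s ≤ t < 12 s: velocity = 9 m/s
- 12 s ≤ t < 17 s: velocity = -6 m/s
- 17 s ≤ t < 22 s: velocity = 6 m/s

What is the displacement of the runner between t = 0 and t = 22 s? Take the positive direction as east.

Displacement is the signed area under the v-t curve.
0–6 s: 7 × 6 = 42 m
6–12 s: 9 × 6 = 54 m
12–17 s: -6 × 5 = -30 m
17–22 s: 6 × 5 = 30 m
Net displacement = 96 m

96 m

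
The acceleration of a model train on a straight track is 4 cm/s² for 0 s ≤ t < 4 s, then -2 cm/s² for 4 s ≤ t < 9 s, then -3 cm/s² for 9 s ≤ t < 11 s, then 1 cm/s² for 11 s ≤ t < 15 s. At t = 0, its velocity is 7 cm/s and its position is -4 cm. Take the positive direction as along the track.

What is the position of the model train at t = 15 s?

On each constant-a segment, Δv = aΔt and Δx = v₀Δt + ½aΔt²; chain segment to segment.
0–4 s: v starts 7 cm/s; Δx = 7·4 + ½·4·4² = 60 cm; v ends 23 cm/s.
4–9 s: v starts 23 cm/s; Δx = 23·5 + ½·-2·5² = 90 cm; v ends 13 cm/s.
9–11 s: v starts 13 cm/s; Δx = 13·2 + ½·-3·2² = 20 cm; v ends 7 cm/s.
11–15 s: v starts 7 cm/s; Δx = 7·4 + ½·1·4² = 36 cm; v ends 11 cm/s.
x(15) = -4 + Σ Δx = 202 cm.

202 cm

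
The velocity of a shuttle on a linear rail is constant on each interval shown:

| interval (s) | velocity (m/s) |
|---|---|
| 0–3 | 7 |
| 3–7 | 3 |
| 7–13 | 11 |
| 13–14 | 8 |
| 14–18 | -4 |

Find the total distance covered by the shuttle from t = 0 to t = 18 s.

123 m

Total distance travelled is ∫|v| dt — sum the magnitudes of each area piece.
0–3 s: |7| × 3 = 21 m
3–7 s: |3| × 4 = 12 m
7–13 s: |11| × 6 = 66 m
13–14 s: |8| × 1 = 8 m
14–18 s: |-4| × 4 = 16 m
Total distance = 123 m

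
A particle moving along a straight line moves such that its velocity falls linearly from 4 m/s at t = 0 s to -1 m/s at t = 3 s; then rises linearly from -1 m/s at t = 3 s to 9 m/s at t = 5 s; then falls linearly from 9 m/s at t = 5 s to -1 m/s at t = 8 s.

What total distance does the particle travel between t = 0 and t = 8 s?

25.6 m

Distance (not displacement) is the total path length: add the absolute areas under v-t.
0–3 s: v = 0 at t = 2.4 s; triangle areas 4.8 + 0.3 = 5.1 m
3–5 s: v = 0 at t = 3.2 s; triangle areas 0.1 + 8.1 = 8.2 m
5–8 s: v = 0 at t = 7.7 s; triangle areas 12.15 + 0.15 = 12.3 m
Total distance = 25.6 m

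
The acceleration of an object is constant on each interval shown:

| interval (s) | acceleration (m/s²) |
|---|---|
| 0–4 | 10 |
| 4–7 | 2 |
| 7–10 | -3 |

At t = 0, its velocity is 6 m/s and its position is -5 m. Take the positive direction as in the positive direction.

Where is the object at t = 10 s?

On each constant-a segment, Δv = aΔt and Δx = v₀Δt + ½aΔt²; chain segment to segment.
0–4 s: v starts 6 m/s; Δx = 6·4 + ½·10·4² = 104 m; v ends 46 m/s.
4–7 s: v starts 46 m/s; Δx = 46·3 + ½·2·3² = 147 m; v ends 52 m/s.
7–10 s: v starts 52 m/s; Δx = 52·3 + ½·-3·3² = 142.5 m; v ends 43 m/s.
x(10) = -5 + Σ Δx = 388.5 m.

388.5 m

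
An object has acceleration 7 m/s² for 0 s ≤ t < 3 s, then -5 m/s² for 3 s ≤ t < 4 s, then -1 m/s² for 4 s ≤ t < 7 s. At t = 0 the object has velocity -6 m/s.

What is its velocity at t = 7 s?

7 m/s

Δv equals the area under the a-t graph; then v = v₀ + Δv.
0–3 s: 7 × 3 = 21 m/s
3–4 s: -5 × 1 = -5 m/s
4–7 s: -1 × 3 = -3 m/s
Δv = 13 m/s, so v(7) = -6 + (13) = 7 m/s.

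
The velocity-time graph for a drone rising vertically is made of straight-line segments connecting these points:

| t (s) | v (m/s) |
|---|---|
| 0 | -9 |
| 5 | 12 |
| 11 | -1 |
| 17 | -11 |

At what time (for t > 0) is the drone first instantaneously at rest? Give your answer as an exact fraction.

t = 15/7 s

v changes sign on 0–5 s (from -9 to 12); the graph is linear there, so v = 0 at t = 0 + (9)·(5 − 0)/(12 − -9) = 15/7 s.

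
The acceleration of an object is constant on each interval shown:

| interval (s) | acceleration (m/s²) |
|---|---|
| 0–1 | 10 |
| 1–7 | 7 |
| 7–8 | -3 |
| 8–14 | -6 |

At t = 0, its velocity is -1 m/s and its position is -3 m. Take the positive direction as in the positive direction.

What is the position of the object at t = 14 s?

On each constant-a segment, Δv = aΔt and Δx = v₀Δt + ½aΔt²; chain segment to segment.
0–1 s: v starts -1 m/s; Δx = -1·1 + ½·10·1² = 4 m; v ends 9 m/s.
1–7 s: v starts 9 m/s; Δx = 9·6 + ½·7·6² = 180 m; v ends 51 m/s.
7–8 s: v starts 51 m/s; Δx = 51·1 + ½·-3·1² = 49.5 m; v ends 48 m/s.
8–14 s: v starts 48 m/s; Δx = 48·6 + ½·-6·6² = 180 m; v ends 12 m/s.
x(14) = -3 + Σ Δx = 410.5 m.

410.5 m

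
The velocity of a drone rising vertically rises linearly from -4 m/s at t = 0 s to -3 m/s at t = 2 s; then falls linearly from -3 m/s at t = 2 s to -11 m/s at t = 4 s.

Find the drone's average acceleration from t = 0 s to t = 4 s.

Average acceleration = Δv/Δt = (-11 − -4)/(4 − 0) = -1.75 m/s².

-1.75 m/s²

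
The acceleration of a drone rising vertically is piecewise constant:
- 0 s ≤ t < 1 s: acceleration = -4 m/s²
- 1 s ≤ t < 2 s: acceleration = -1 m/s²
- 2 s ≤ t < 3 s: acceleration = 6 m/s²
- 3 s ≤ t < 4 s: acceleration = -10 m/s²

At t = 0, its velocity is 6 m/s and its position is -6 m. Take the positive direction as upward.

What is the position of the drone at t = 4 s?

5.5 m

On each constant-a segment, Δv = aΔt and Δx = v₀Δt + ½aΔt²; chain segment to segment.
0–1 s: v starts 6 m/s; Δx = 6·1 + ½·-4·1² = 4 m; v ends 2 m/s.
1–2 s: v starts 2 m/s; Δx = 2·1 + ½·-1·1² = 1.5 m; v ends 1 m/s.
2–3 s: v starts 1 m/s; Δx = 1·1 + ½·6·1² = 4 m; v ends 7 m/s.
3–4 s: v starts 7 m/s; Δx = 7·1 + ½·-10·1² = 2 m; v ends -3 m/s.
x(4) = -6 + Σ Δx = 5.5 m.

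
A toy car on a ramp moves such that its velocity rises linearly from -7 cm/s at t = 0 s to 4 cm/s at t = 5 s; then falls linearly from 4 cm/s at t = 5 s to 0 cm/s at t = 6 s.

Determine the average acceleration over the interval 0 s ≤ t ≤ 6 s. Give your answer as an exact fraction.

Average acceleration = Δv/Δt = (0 − -7)/(6 − 0) = 7/6 cm/s².

7/6 cm/s²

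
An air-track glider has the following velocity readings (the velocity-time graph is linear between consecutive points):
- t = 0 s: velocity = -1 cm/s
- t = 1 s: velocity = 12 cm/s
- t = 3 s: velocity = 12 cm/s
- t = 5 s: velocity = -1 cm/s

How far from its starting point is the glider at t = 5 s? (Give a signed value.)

40.5 cm

Displacement is the signed area under the v-t curve.
0–1 s: ½(-1 + 12)(1) = 5.5 cm
1–3 s: 12 × 2 = 24 cm
3–5 s: ½(12 + -1)(2) = 11 cm
Net displacement = 40.5 cm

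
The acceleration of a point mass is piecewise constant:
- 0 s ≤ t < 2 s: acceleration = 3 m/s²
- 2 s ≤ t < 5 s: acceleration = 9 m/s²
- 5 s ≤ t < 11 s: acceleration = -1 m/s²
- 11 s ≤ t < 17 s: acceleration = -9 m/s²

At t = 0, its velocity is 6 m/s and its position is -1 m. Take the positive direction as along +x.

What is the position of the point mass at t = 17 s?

On each constant-a segment, Δv = aΔt and Δx = v₀Δt + ½aΔt²; chain segment to segment.
0–2 s: v starts 6 m/s; Δx = 6·2 + ½·3·2² = 18 m; v ends 12 m/s.
2–5 s: v starts 12 m/s; Δx = 12·3 + ½·9·3² = 76.5 m; v ends 39 m/s.
5–11 s: v starts 39 m/s; Δx = 39·6 + ½·-1·6² = 216 m; v ends 33 m/s.
11–17 s: v starts 33 m/s; Δx = 33·6 + ½·-9·6² = 36 m; v ends -21 m/s.
x(17) = -1 + Σ Δx = 345.5 m.

345.5 m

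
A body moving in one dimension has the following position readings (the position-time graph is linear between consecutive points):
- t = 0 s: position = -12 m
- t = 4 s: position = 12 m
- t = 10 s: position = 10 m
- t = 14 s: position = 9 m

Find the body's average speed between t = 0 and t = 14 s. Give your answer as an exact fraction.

27/14 m/s

Average speed = (total path length)/(elapsed time); on a piecewise-linear x-t graph the path length is Σ|Δx|.
0–4 s: |Δx| = |12 − -12| = 24 m
4–10 s: |Δx| = |10 − 12| = 2 m
10–14 s: |Δx| = |9 − 10| = 1 m
Total path = 27 m; average speed = 27/14 = 27/14 m/s.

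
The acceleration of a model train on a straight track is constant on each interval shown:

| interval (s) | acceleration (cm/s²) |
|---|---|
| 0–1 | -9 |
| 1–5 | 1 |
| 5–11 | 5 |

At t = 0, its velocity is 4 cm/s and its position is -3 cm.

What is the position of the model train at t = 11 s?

On each constant-a segment, Δv = aΔt and Δx = v₀Δt + ½aΔt²; chain segment to segment.
0–1 s: v starts 4 cm/s; Δx = 4·1 + ½·-9·1² = -0.5 cm; v ends -5 cm/s.
1–5 s: v starts -5 cm/s; Δx = -5·4 + ½·1·4² = -12 cm; v ends -1 cm/s.
5–11 s: v starts -1 cm/s; Δx = -1·6 + ½·5·6² = 84 cm; v ends 29 cm/s.
x(11) = -3 + Σ Δx = 68.5 cm.

68.5 cm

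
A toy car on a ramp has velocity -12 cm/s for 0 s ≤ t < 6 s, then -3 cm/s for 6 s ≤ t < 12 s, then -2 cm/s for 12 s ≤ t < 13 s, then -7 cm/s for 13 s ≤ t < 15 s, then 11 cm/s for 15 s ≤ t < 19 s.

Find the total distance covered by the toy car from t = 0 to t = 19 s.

150 cm

Total distance travelled is ∫|v| dt — sum the magnitudes of each area piece.
0–6 s: |-12| × 6 = 72 cm
6–12 s: |-3| × 6 = 18 cm
12–13 s: |-2| × 1 = 2 cm
13–15 s: |-7| × 2 = 14 cm
15–19 s: |11| × 4 = 44 cm
Total distance = 150 cm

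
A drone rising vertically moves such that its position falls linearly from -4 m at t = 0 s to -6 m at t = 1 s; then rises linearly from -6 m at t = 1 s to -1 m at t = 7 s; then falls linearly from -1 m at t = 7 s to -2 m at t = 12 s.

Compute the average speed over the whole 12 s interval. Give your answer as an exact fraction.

2/3 m/s

Average speed = (total path length)/(elapsed time); on a piecewise-linear x-t graph the path length is Σ|Δx|.
0–1 s: |Δx| = |-6 − -4| = 2 m
1–7 s: |Δx| = |-1 − -6| = 5 m
7–12 s: |Δx| = |-2 − -1| = 1 m
Total path = 8 m; average speed = 8/12 = 2/3 m/s.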